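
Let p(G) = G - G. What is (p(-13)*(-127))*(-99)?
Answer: 0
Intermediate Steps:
p(G) = 0
(p(-13)*(-127))*(-99) = (0*(-127))*(-99) = 0*(-99) = 0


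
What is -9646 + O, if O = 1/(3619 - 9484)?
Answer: -56573791/5865 ≈ -9646.0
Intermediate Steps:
O = -1/5865 (O = 1/(-5865) = -1/5865 ≈ -0.00017050)
-9646 + O = -9646 - 1/5865 = -56573791/5865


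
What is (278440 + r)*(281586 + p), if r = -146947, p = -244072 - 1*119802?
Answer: -10820295984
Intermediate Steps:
p = -363874 (p = -244072 - 119802 = -363874)
(278440 + r)*(281586 + p) = (278440 - 146947)*(281586 - 363874) = 131493*(-82288) = -10820295984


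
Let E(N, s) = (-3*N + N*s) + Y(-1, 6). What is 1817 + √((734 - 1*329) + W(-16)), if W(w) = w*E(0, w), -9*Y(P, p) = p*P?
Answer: 1817 + 13*√21/3 ≈ 1836.9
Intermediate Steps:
Y(P, p) = -P*p/9 (Y(P, p) = -p*P/9 = -P*p/9)
E(N, s) = ⅔ - 3*N + N*s (E(N, s) = (-3*N + N*s) - ⅑*(-1)*6 = (-3*N + N*s) + ⅔ = ⅔ - 3*N + N*s)
W(w) = 2*w/3 (W(w) = w*(⅔ - 3*0 + 0*w) = w*(⅔ + 0 + 0) = w*(⅔) = 2*w/3)
1817 + √((734 - 1*329) + W(-16)) = 1817 + √((734 - 1*329) + (⅔)*(-16)) = 1817 + √((734 - 329) - 32/3) = 1817 + √(405 - 32/3) = 1817 + √(1183/3) = 1817 + 13*√21/3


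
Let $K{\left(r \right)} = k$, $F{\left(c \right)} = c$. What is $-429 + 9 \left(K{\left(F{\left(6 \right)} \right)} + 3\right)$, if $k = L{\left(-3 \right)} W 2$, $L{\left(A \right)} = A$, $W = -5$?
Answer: $-132$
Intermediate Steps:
$k = 30$ ($k = \left(-3\right) \left(-5\right) 2 = 15 \cdot 2 = 30$)
$K{\left(r \right)} = 30$
$-429 + 9 \left(K{\left(F{\left(6 \right)} \right)} + 3\right) = -429 + 9 \left(30 + 3\right) = -429 + 9 \cdot 33 = -429 + 297 = -132$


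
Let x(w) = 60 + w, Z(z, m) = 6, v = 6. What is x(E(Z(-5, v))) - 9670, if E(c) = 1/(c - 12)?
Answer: -57661/6 ≈ -9610.2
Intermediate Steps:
E(c) = 1/(-12 + c)
x(E(Z(-5, v))) - 9670 = (60 + 1/(-12 + 6)) - 9670 = (60 + 1/(-6)) - 9670 = (60 - ⅙) - 9670 = 359/6 - 9670 = -57661/6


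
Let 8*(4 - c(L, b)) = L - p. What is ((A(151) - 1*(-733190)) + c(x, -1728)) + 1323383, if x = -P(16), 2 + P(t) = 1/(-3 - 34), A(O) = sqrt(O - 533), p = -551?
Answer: 304363165/148 + I*sqrt(382) ≈ 2.0565e+6 + 19.545*I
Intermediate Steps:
A(O) = sqrt(-533 + O)
P(t) = -75/37 (P(t) = -2 + 1/(-3 - 34) = -2 + 1/(-37) = -2 - 1/37 = -75/37)
x = 75/37 (x = -1*(-75/37) = 75/37 ≈ 2.0270)
c(L, b) = -519/8 - L/8 (c(L, b) = 4 - (L - 1*(-551))/8 = 4 - (L + 551)/8 = 4 - (551 + L)/8 = 4 + (-551/8 - L/8) = -519/8 - L/8)
((A(151) - 1*(-733190)) + c(x, -1728)) + 1323383 = ((sqrt(-533 + 151) - 1*(-733190)) + (-519/8 - 1/8*75/37)) + 1323383 = ((sqrt(-382) + 733190) + (-519/8 - 75/296)) + 1323383 = ((I*sqrt(382) + 733190) - 9639/148) + 1323383 = ((733190 + I*sqrt(382)) - 9639/148) + 1323383 = (108502481/148 + I*sqrt(382)) + 1323383 = 304363165/148 + I*sqrt(382)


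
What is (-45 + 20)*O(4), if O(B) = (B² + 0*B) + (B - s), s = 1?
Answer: -475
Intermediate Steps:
O(B) = -1 + B + B² (O(B) = (B² + 0*B) + (B - 1*1) = (B² + 0) + (B - 1) = B² + (-1 + B) = -1 + B + B²)
(-45 + 20)*O(4) = (-45 + 20)*(-1 + 4 + 4²) = -25*(-1 + 4 + 16) = -25*19 = -475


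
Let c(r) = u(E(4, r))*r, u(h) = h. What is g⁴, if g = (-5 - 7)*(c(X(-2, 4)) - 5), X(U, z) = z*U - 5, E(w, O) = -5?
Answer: 268738560000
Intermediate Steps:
X(U, z) = -5 + U*z (X(U, z) = U*z - 5 = -5 + U*z)
c(r) = -5*r
g = -720 (g = (-5 - 7)*(-5*(-5 - 2*4) - 5) = -12*(-5*(-5 - 8) - 5) = -12*(-5*(-13) - 5) = -12*(65 - 5) = -12*60 = -720)
g⁴ = (-720)⁴ = 268738560000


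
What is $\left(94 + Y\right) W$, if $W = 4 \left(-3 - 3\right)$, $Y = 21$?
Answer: $-2760$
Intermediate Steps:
$W = -24$ ($W = 4 \left(-6\right) = -24$)
$\left(94 + Y\right) W = \left(94 + 21\right) \left(-24\right) = 115 \left(-24\right) = -2760$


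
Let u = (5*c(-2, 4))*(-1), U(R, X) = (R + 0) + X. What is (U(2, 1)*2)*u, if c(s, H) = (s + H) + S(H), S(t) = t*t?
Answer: -540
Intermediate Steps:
S(t) = t²
U(R, X) = R + X
c(s, H) = H + s + H² (c(s, H) = (s + H) + H² = (H + s) + H² = H + s + H²)
u = -90 (u = (5*(4 - 2 + 4²))*(-1) = (5*(4 - 2 + 16))*(-1) = (5*18)*(-1) = 90*(-1) = -90)
(U(2, 1)*2)*u = ((2 + 1)*2)*(-90) = (3*2)*(-90) = 6*(-90) = -540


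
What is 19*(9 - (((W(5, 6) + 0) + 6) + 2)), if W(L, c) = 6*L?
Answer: -551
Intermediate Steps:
19*(9 - (((W(5, 6) + 0) + 6) + 2)) = 19*(9 - (((6*5 + 0) + 6) + 2)) = 19*(9 - (((30 + 0) + 6) + 2)) = 19*(9 - ((30 + 6) + 2)) = 19*(9 - (36 + 2)) = 19*(9 - 38) = 19*(-29) = -551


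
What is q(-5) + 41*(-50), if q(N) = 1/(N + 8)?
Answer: -6149/3 ≈ -2049.7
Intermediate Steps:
q(N) = 1/(8 + N)
q(-5) + 41*(-50) = 1/(8 - 5) + 41*(-50) = 1/3 - 2050 = ⅓ - 2050 = -6149/3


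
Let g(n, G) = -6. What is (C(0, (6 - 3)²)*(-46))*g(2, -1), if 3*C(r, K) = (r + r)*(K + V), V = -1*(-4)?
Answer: 0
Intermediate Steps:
V = 4
C(r, K) = 2*r*(4 + K)/3 (C(r, K) = ((r + r)*(K + 4))/3 = ((2*r)*(4 + K))/3 = (2*r*(4 + K))/3 = 2*r*(4 + K)/3)
(C(0, (6 - 3)²)*(-46))*g(2, -1) = (((⅔)*0*(4 + (6 - 3)²))*(-46))*(-6) = (((⅔)*0*(4 + 3²))*(-46))*(-6) = (((⅔)*0*(4 + 9))*(-46))*(-6) = (((⅔)*0*13)*(-46))*(-6) = (0*(-46))*(-6) = 0*(-6) = 0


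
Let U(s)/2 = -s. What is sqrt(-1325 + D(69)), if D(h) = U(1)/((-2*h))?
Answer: 4*I*sqrt(394266)/69 ≈ 36.4*I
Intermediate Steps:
U(s) = -2*s (U(s) = 2*(-s) = -2*s)
D(h) = 1/h (D(h) = (-2*1)/((-2*h)) = -(-1)/h = 1/h)
sqrt(-1325 + D(69)) = sqrt(-1325 + 1/69) = sqrt(-91424/69) = 4*I*sqrt(394266)/69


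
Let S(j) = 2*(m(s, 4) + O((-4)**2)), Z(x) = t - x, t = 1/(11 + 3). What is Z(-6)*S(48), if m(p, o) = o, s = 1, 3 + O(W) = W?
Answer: 1445/7 ≈ 206.43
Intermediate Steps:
O(W) = -3 + W
t = 1/14 ≈ 0.071429
Z(x) = 1/14 - x
S(j) = 34 (S(j) = 2*(4 + (-3 + (-4)**2)) = 2*(4 + (-3 + 16)) = 2*(4 + 13) = 2*17 = 34)
Z(-6)*S(48) = (1/14 - 1*(-6))*34 = (1/14 + 6)*34 = (85/14)*34 = 1445/7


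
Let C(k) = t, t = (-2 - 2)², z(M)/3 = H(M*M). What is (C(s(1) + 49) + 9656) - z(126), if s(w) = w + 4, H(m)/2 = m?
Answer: -85584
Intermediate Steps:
H(m) = 2*m
s(w) = 4 + w
z(M) = 6*M² (z(M) = 3*(2*(M*M)) = 3*(2*M²) = 6*M²)
t = 16 (t = (-4)² = 16)
C(k) = 16
(C(s(1) + 49) + 9656) - z(126) = (16 + 9656) - 6*126² = 9672 - 6*15876 = 9672 - 1*95256 = 9672 - 95256 = -85584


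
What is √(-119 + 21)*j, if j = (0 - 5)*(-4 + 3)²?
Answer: -35*I*√2 ≈ -49.497*I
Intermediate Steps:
j = -5 (j = -5*(-1)² = -5*1 = -5)
√(-119 + 21)*j = √(-119 + 21)*(-5) = √(-98)*(-5) = (7*I*√2)*(-5) = -35*I*√2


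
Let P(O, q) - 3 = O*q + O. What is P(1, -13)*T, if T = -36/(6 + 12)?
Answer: 18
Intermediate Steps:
P(O, q) = 3 + O + O*q (P(O, q) = 3 + (O*q + O) = 3 + (O + O*q) = 3 + O + O*q)
T = -2 (T = -36/18 = -36*1/18 = -2)
P(1, -13)*T = (3 + 1 + 1*(-13))*(-2) = (3 + 1 - 13)*(-2) = -9*(-2) = 18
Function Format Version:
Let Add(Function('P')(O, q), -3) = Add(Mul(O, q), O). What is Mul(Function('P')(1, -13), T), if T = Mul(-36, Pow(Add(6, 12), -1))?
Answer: 18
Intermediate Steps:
Function('P')(O, q) = Add(3, O, Mul(O, q)) (Function('P')(O, q) = Add(3, Add(Mul(O, q), O)) = Add(3, Add(O, Mul(O, q))) = Add(3, O, Mul(O, q)))
T = -2 (T = Mul(-36, Pow(18, -1)) = Mul(-36, Rational(1, 18)) = -2)
Mul(Function('P')(1, -13), T) = Mul(Add(3, 1, Mul(1, -13)), -2) = Mul(Add(3, 1, -13), -2) = Mul(-9, -2) = 18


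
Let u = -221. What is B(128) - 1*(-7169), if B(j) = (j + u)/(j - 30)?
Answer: 702469/98 ≈ 7168.0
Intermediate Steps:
B(j) = (-221 + j)/(-30 + j) (B(j) = (j - 221)/(j - 30) = (-221 + j)/(-30 + j))
B(128) - 1*(-7169) = (-221 + 128)/(-30 + 128) - 1*(-7169) = -93/98 + 7169 = 702469/98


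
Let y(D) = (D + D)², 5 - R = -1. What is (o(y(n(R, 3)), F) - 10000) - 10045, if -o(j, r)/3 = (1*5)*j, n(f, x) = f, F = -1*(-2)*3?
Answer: -22205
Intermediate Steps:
F = 6 (F = 2*3 = 6)
R = 6 (R = 5 - 1*(-1) = 5 + 1 = 6)
y(D) = 4*D² (y(D) = (2*D)² = 4*D²)
o(j, r) = -15*j (o(j, r) = -3*1*5*j = -15*j)
(o(y(n(R, 3)), F) - 10000) - 10045 = (-60*6² - 10000) - 10045 = (-60*36 - 10000) - 10045 = (-15*144 - 10000) - 10045 = (-2160 - 10000) - 10045 = -12160 - 10045 = -22205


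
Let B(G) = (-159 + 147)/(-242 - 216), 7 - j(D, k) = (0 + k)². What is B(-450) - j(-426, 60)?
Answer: 822803/229 ≈ 3593.0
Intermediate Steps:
j(D, k) = 7 - k² (j(D, k) = 7 - (0 + k)² = 7 - k²)
B(G) = 6/229 (B(G) = -12/(-458) = -12*(-1/458) = 6/229)
B(-450) - j(-426, 60) = 6/229 - (7 - 1*60²) = 6/229 - (7 - 1*3600) = 6/229 - (7 - 3600) = 6/229 - 1*(-3593) = 6/229 + 3593 = 822803/229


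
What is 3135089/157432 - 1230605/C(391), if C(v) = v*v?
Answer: 285558935049/24068361592 ≈ 11.864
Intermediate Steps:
C(v) = v**2
3135089/157432 - 1230605/C(391) = 3135089/157432 - 1230605/(391**2) = 3135089*(1/157432) - 1230605/152881 = 3135089/157432 - 1230605*1/152881 = 3135089/157432 - 1230605/152881 = 285558935049/24068361592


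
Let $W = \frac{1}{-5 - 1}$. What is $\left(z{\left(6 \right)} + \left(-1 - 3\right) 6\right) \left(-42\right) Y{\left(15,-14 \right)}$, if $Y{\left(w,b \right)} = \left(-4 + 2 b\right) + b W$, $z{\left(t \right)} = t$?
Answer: $-22428$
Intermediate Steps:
$W = - \frac{1}{6}$ ($W = \frac{1}{-6} = - \frac{1}{6} \approx -0.16667$)
$Y{\left(w,b \right)} = -4 + \frac{11 b}{6}$ ($Y{\left(w,b \right)} = \left(-4 + 2 b\right) + b \left(- \frac{1}{6}\right) = \left(-4 + 2 b\right) - \frac{b}{6} = -4 + \frac{11 b}{6}$)
$\left(z{\left(6 \right)} + \left(-1 - 3\right) 6\right) \left(-42\right) Y{\left(15,-14 \right)} = \left(6 + \left(-1 - 3\right) 6\right) \left(-42\right) \left(-4 + \frac{11}{6} \left(-14\right)\right) = \left(6 + \left(-1 - 3\right) 6\right) \left(-42\right) \left(-4 - \frac{77}{3}\right) = \left(6 - 24\right) \left(-42\right) \left(- \frac{89}{3}\right) = \left(-18\right) \left(-42\right) \left(- \frac{89}{3}\right) = 756 \left(- \frac{89}{3}\right) = -22428$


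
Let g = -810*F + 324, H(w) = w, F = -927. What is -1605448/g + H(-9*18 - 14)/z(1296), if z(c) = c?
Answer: -94859/41733 ≈ -2.2730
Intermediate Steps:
g = 751194 (g = -810*(-927) + 324 = 750870 + 324 = 751194)
-1605448/g + H(-9*18 - 14)/z(1296) = -1605448/751194 + (-9*18 - 14)/1296 = -1605448*1/751194 + (-162 - 14)*(1/1296) = -802724/375597 - 176*1/1296 = -802724/375597 - 11/81 = -94859/41733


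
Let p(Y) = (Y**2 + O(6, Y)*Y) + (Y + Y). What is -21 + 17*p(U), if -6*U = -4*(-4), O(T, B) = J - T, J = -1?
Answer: 2939/9 ≈ 326.56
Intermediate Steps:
O(T, B) = -1 - T
U = -8/3 (U = -(-2)*(-4)/3 = -1/6*16 = -8/3 ≈ -2.6667)
p(Y) = Y**2 - 5*Y (p(Y) = (Y**2 + (-1 - 1*6)*Y) + (Y + Y) = (Y**2 + (-1 - 6)*Y) + 2*Y = (Y**2 - 7*Y) + 2*Y = Y**2 - 5*Y)
-21 + 17*p(U) = -21 + 17*(-8*(-5 - 8/3)/3) = -21 + 17*(-8/3*(-23/3)) = -21 + 17*(184/9) = -21 + 3128/9 = 2939/9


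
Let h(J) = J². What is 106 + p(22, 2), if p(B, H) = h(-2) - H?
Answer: 108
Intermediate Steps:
p(B, H) = 4 - H (p(B, H) = (-2)² - H = 4 - H)
106 + p(22, 2) = 106 + (4 - 1*2) = 106 + (4 - 2) = 106 + 2 = 108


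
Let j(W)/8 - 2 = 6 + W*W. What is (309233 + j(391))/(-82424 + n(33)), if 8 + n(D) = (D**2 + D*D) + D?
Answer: -1532345/80221 ≈ -19.102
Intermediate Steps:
n(D) = -8 + D + 2*D**2 (n(D) = -8 + ((D**2 + D*D) + D) = -8 + ((D**2 + D**2) + D) = -8 + (2*D**2 + D) = -8 + (D + 2*D**2) = -8 + D + 2*D**2)
j(W) = 64 + 8*W**2 (j(W) = 16 + 8*(6 + W*W) = 16 + 8*(6 + W**2) = 16 + (48 + 8*W**2) = 64 + 8*W**2)
(309233 + j(391))/(-82424 + n(33)) = (309233 + (64 + 8*391**2))/(-82424 + (-8 + 33 + 2*33**2)) = (309233 + (64 + 8*152881))/(-82424 + (-8 + 33 + 2*1089)) = (309233 + (64 + 1223048))/(-82424 + (-8 + 33 + 2178)) = (309233 + 1223112)/(-82424 + 2203) = 1532345/(-80221) = 1532345*(-1/80221) = -1532345/80221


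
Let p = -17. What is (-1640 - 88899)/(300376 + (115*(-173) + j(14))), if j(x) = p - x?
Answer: -90539/280450 ≈ -0.32283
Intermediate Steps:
j(x) = -17 - x
(-1640 - 88899)/(300376 + (115*(-173) + j(14))) = (-1640 - 88899)/(300376 + (115*(-173) + (-17 - 1*14))) = -90539/(300376 + (-19895 + (-17 - 14))) = -90539/(300376 + (-19895 - 31)) = -90539/(300376 - 19926) = -90539/280450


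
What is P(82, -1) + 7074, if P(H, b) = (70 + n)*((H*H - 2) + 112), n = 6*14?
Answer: 1059510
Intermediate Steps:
n = 84
P(H, b) = 16940 + 154*H² (P(H, b) = (70 + 84)*((H*H - 2) + 112) = 154*((H² - 2) + 112) = 154*((-2 + H²) + 112) = 154*(110 + H²) = 16940 + 154*H²)
P(82, -1) + 7074 = (16940 + 154*82²) + 7074 = (16940 + 154*6724) + 7074 = (16940 + 1035496) + 7074 = 1052436 + 7074 = 1059510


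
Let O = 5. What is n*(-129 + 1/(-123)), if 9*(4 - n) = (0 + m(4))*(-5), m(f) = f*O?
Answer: -2158048/1107 ≈ -1949.5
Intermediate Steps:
m(f) = 5*f (m(f) = f*5 = 5*f)
n = 136/9 (n = 4 - (0 + 5*4)*(-5)/9 = 4 - (0 + 20)*(-5)/9 = 4 - 20*(-5)/9 = 4 - ⅑*(-100) = 4 + 100/9 = 136/9 ≈ 15.111)
n*(-129 + 1/(-123)) = 136*(-129 + 1/(-123))/9 = 136*(-129 - 1/123)/9 = (136/9)*(-15868/123) = -2158048/1107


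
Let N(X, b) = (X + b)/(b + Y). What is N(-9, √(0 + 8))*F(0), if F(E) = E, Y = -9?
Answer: 0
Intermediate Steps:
N(X, b) = (X + b)/(-9 + b) (N(X, b) = (X + b)/(b - 9) = (X + b)/(-9 + b))
N(-9, √(0 + 8))*F(0) = ((-9 + √(0 + 8))/(-9 + √(0 + 8)))*0 = ((-9 + √8)/(-9 + √8))*0 = ((-9 + 2*√2)/(-9 + 2*√2))*0 = 1*0 = 0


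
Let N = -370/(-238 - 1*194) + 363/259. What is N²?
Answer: 15957500329/3129731136 ≈ 5.0987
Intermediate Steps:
N = 126323/55944 (N = -370/(-238 - 194) + 363*(1/259) = -370/(-432) + 363/259 = -370*(-1/432) + 363/259 = 185/216 + 363/259 = 126323/55944 ≈ 2.2580)
N² = (126323/55944)² = 15957500329/3129731136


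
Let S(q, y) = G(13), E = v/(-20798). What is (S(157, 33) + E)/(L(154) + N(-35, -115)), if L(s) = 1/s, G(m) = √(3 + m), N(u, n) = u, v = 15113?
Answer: -5242083/56040211 ≈ -0.093542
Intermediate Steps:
E = -15113/20798 (E = 15113/(-20798) = 15113*(-1/20798) = -15113/20798 ≈ -0.72666)
S(q, y) = 4 (S(q, y) = √(3 + 13) = √16 = 4)
(S(157, 33) + E)/(L(154) + N(-35, -115)) = (4 - 15113/20798)/(1/154 - 35) = 68079/(20798*(1/154 - 35)) = 68079/(20798*(-5389/154)) = (68079/20798)*(-154/5389) = -5242083/56040211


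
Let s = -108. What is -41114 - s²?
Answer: -52778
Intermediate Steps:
-41114 - s² = -41114 - 1*(-108)² = -41114 - 1*11664 = -41114 - 11664 = -52778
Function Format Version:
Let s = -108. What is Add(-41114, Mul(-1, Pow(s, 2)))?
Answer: -52778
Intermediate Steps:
Add(-41114, Mul(-1, Pow(s, 2))) = Add(-41114, Mul(-1, Pow(-108, 2))) = Add(-41114, Mul(-1, 11664)) = Add(-41114, -11664) = -52778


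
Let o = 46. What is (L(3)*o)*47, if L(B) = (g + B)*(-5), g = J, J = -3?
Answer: 0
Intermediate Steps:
g = -3
L(B) = 15 - 5*B (L(B) = (-3 + B)*(-5) = 15 - 5*B)
(L(3)*o)*47 = ((15 - 5*3)*46)*47 = ((15 - 15)*46)*47 = (0*46)*47 = 0*47 = 0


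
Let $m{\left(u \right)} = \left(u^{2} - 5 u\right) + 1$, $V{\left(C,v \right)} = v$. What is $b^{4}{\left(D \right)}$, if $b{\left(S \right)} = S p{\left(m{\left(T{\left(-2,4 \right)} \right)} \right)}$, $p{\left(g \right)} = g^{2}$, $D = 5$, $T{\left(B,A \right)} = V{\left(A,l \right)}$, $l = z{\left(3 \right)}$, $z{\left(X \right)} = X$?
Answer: $244140625$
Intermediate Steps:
$l = 3$
$T{\left(B,A \right)} = 3$
$m{\left(u \right)} = 1 + u^{2} - 5 u$
$b{\left(S \right)} = 25 S$ ($b{\left(S \right)} = S \left(1 + 3^{2} - 15\right)^{2} = S \left(1 + 9 - 15\right)^{2} = S \left(-5\right)^{2} = S 25 = 25 S$)
$b^{4}{\left(D \right)} = \left(25 \cdot 5\right)^{4} = 125^{4} = 244140625$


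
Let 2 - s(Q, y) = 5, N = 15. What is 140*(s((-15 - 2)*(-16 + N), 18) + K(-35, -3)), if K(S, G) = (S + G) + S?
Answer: -10640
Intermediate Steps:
s(Q, y) = -3 (s(Q, y) = 2 - 1*5 = 2 - 5 = -3)
K(S, G) = G + 2*S (K(S, G) = (G + S) + S = G + 2*S)
140*(s((-15 - 2)*(-16 + N), 18) + K(-35, -3)) = 140*(-3 + (-3 + 2*(-35))) = 140*(-3 + (-3 - 70)) = 140*(-3 - 73) = 140*(-76) = -10640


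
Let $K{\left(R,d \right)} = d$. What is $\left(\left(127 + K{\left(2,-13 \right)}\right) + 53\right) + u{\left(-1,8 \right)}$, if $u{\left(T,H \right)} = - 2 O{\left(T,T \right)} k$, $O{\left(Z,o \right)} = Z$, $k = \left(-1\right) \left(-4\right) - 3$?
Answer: $169$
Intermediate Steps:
$k = 1$ ($k = 4 - 3 = 1$)
$u{\left(T,H \right)} = - 2 T$ ($u{\left(T,H \right)} = - 2 T 1 = - 2 T$)
$\left(\left(127 + K{\left(2,-13 \right)}\right) + 53\right) + u{\left(-1,8 \right)} = \left(\left(127 - 13\right) + 53\right) - -2 = \left(114 + 53\right) + 2 = 167 + 2 = 169$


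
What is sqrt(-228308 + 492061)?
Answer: sqrt(263753) ≈ 513.57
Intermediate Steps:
sqrt(-228308 + 492061) = sqrt(263753)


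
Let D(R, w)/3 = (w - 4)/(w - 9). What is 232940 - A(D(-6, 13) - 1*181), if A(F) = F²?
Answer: 3241231/16 ≈ 2.0258e+5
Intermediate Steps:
D(R, w) = 3*(-4 + w)/(-9 + w) (D(R, w) = 3*((w - 4)/(w - 9)) = 3*((-4 + w)/(-9 + w)) = 3*(-4 + w)/(-9 + w))
232940 - A(D(-6, 13) - 1*181) = 232940 - (3*(-4 + 13)/(-9 + 13) - 1*181)² = 232940 - (3*9/4 - 181)² = 232940 - (3*(¼)*9 - 181)² = 232940 - (27/4 - 181)² = 232940 - (-697/4)² = 232940 - 1*485809/16 = 232940 - 485809/16 = 3241231/16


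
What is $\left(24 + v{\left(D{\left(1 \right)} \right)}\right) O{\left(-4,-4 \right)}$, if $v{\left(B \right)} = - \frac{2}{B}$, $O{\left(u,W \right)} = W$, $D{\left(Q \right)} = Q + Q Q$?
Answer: $-92$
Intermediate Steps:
$D{\left(Q \right)} = Q + Q^{2}$
$\left(24 + v{\left(D{\left(1 \right)} \right)}\right) O{\left(-4,-4 \right)} = \left(24 - \frac{2}{1 \left(1 + 1\right)}\right) \left(-4\right) = \left(24 - \frac{2}{1 \cdot 2}\right) \left(-4\right) = \left(24 - \frac{2}{2}\right) \left(-4\right) = \left(24 - 1\right) \left(-4\right) = 23 \left(-4\right) = -92$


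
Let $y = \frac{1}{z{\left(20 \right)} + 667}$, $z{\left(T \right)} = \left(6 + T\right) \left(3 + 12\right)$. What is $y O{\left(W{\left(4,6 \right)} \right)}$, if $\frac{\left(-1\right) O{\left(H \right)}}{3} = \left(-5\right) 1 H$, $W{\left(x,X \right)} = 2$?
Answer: $\frac{30}{1057} \approx 0.028382$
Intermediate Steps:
$z{\left(T \right)} = 90 + 15 T$ ($z{\left(T \right)} = \left(6 + T\right) 15 = 90 + 15 T$)
$O{\left(H \right)} = 15 H$ ($O{\left(H \right)} = - 3 \left(-5\right) 1 H = - 3 \left(- 5 H\right) = 15 H$)
$y = \frac{1}{1057}$ ($y = \frac{1}{\left(90 + 15 \cdot 20\right) + 667} = \frac{1}{\left(90 + 300\right) + 667} = \frac{1}{390 + 667} = \frac{1}{1057} \approx 0.00094607$)
$y O{\left(W{\left(4,6 \right)} \right)} = \frac{15 \cdot 2}{1057} = \frac{1}{1057} \cdot 30 = \frac{30}{1057}$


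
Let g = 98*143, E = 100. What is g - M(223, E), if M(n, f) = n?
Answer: 13791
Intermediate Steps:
g = 14014
g - M(223, E) = 14014 - 1*223 = 14014 - 223 = 13791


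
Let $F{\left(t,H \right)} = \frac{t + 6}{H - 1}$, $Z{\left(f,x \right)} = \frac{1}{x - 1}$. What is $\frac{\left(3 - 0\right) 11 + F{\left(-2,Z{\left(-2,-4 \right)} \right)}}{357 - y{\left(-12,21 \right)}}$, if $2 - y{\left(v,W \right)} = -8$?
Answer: $\frac{89}{1041} \approx 0.085495$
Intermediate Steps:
$Z{\left(f,x \right)} = \frac{1}{-1 + x}$
$F{\left(t,H \right)} = \frac{6 + t}{-1 + H}$
$y{\left(v,W \right)} = 10$ ($y{\left(v,W \right)} = 2 - -8 = 2 + 8 = 10$)
$\frac{\left(3 - 0\right) 11 + F{\left(-2,Z{\left(-2,-4 \right)} \right)}}{357 - y{\left(-12,21 \right)}} = \frac{\left(3 - 0\right) 11 + \frac{6 - 2}{-1 + \frac{1}{-1 - 4}}}{357 - 10} = \frac{\left(3 + 0\right) 11 + \frac{1}{-1 + \frac{1}{-5}} \cdot 4}{357 - 10} = \frac{3 \cdot 11 + \frac{1}{-1 - \frac{1}{5}} \cdot 4}{347} = \left(33 + \frac{1}{- \frac{6}{5}} \cdot 4\right) \frac{1}{347} = \left(33 - \frac{10}{3}\right) \frac{1}{347} = \frac{89}{3} \cdot \frac{1}{347} = \frac{89}{1041}$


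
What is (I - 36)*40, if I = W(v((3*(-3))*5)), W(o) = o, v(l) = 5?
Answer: -1240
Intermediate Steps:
I = 5
(I - 36)*40 = (5 - 36)*40 = -31*40 = -1240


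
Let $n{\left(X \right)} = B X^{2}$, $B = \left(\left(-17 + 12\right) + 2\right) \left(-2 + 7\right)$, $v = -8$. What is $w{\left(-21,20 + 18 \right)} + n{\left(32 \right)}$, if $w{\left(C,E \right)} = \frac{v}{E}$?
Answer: $- \frac{291844}{19} \approx -15360.0$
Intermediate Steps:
$B = -15$ ($B = \left(-5 + 2\right) 5 = \left(-3\right) 5 = -15$)
$n{\left(X \right)} = - 15 X^{2}$
$w{\left(C,E \right)} = - \frac{8}{E}$
$w{\left(-21,20 + 18 \right)} + n{\left(32 \right)} = - \frac{8}{20 + 18} - 15 \cdot 32^{2} = - \frac{8}{38} - 15360 = \left(-8\right) \frac{1}{38} - 15360 = - \frac{4}{19} - 15360 = - \frac{291844}{19}$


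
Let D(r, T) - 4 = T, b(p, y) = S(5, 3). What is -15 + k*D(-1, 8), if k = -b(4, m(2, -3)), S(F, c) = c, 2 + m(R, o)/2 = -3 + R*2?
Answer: -51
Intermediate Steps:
m(R, o) = -10 + 4*R (m(R, o) = -4 + 2*(-3 + R*2) = -4 + 2*(-3 + 2*R) = -4 + (-6 + 4*R) = -10 + 4*R)
b(p, y) = 3
k = -3 (k = -1*3 = -3)
D(r, T) = 4 + T
-15 + k*D(-1, 8) = -15 - 3*(4 + 8) = -15 - 3*12 = -15 - 36 = -51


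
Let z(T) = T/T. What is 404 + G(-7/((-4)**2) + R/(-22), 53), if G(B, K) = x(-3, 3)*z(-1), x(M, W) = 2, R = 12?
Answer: 406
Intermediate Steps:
z(T) = 1
G(B, K) = 2 (G(B, K) = 2*1 = 2)
404 + G(-7/((-4)**2) + R/(-22), 53) = 404 + 2 = 406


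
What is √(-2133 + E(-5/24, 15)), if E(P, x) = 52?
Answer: I*√2081 ≈ 45.618*I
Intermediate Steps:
√(-2133 + E(-5/24, 15)) = √(-2133 + 52) = √(-2081) = I*√2081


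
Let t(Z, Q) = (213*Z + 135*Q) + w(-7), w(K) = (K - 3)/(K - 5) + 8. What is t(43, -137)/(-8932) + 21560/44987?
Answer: 3673051001/2410943304 ≈ 1.5235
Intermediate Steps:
w(K) = 8 + (-3 + K)/(-5 + K) (w(K) = (-3 + K)/(-5 + K) + 8 = 8 + (-3 + K)/(-5 + K))
t(Z, Q) = 53/6 + 135*Q + 213*Z (t(Z, Q) = (213*Z + 135*Q) + (-43 + 9*(-7))/(-5 - 7) = (135*Q + 213*Z) + (-43 - 63)/(-12) = (135*Q + 213*Z) - 1/12*(-106) = (135*Q + 213*Z) + 53/6 = 53/6 + 135*Q + 213*Z)
t(43, -137)/(-8932) + 21560/44987 = (53/6 + 135*(-137) + 213*43)/(-8932) + 21560/44987 = (53/6 - 18495 + 9159)*(-1/8932) + 21560*(1/44987) = -55963/6*(-1/8932) + 21560/44987 = 55963/53592 + 21560/44987 = 3673051001/2410943304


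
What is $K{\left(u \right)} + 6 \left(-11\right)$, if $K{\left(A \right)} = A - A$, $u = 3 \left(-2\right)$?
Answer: $-66$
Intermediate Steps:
$u = -6$
$K{\left(A \right)} = 0$
$K{\left(u \right)} + 6 \left(-11\right) = 0 + 6 \left(-11\right) = 0 - 66 = -66$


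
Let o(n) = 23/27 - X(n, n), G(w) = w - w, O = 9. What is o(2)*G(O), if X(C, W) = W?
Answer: 0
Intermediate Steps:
G(w) = 0
o(n) = 23/27 - n
o(2)*G(O) = (23/27 - 1*2)*0 = (23/27 - 2)*0 = -31/27*0 = 0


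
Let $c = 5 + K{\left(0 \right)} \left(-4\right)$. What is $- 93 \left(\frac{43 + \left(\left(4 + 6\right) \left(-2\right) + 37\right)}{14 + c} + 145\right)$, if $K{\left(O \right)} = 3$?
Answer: $- \frac{99975}{7} \approx -14282.0$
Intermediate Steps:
$c = -7$ ($c = 5 + 3 \left(-4\right) = 5 - 12 = -7$)
$- 93 \left(\frac{43 + \left(\left(4 + 6\right) \left(-2\right) + 37\right)}{14 + c} + 145\right) = - 93 \left(\frac{43 + \left(\left(4 + 6\right) \left(-2\right) + 37\right)}{14 - 7} + 145\right) = - 93 \left(\frac{43 + \left(10 \left(-2\right) + 37\right)}{7} + 145\right) = - 93 \left(\left(43 + \left(-20 + 37\right)\right) \frac{1}{7} + 145\right) = - 93 \left(\left(43 + 17\right) \frac{1}{7} + 145\right) = - 93 \left(60 \cdot \frac{1}{7} + 145\right) = - 93 \left(\frac{60}{7} + 145\right) = \left(-93\right) \frac{1075}{7} = - \frac{99975}{7}$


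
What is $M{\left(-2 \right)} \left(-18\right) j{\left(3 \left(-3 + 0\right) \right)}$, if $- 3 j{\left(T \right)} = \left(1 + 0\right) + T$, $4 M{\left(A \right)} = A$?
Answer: $24$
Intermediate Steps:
$M{\left(A \right)} = \frac{A}{4}$
$j{\left(T \right)} = - \frac{1}{3} - \frac{T}{3}$ ($j{\left(T \right)} = - \frac{\left(1 + 0\right) + T}{3} = - \frac{1 + T}{3} = - \frac{1}{3} - \frac{T}{3}$)
$M{\left(-2 \right)} \left(-18\right) j{\left(3 \left(-3 + 0\right) \right)} = \frac{1}{4} \left(-2\right) \left(-18\right) \left(- \frac{1}{3} - \frac{3 \left(-3 + 0\right)}{3}\right) = \left(- \frac{1}{2}\right) \left(-18\right) \left(- \frac{1}{3} - \frac{3 \left(-3\right)}{3}\right) = 9 \left(- \frac{1}{3} - -3\right) = 9 \left(- \frac{1}{3} + 3\right) = 9 \cdot \frac{8}{3} = 24$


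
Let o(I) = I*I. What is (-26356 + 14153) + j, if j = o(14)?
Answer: -12007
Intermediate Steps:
o(I) = I²
j = 196 (j = 14² = 196)
(-26356 + 14153) + j = (-26356 + 14153) + 196 = -12203 + 196 = -12007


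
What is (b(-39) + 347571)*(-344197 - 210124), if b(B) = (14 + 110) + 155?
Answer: -192820559850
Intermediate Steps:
b(B) = 279 (b(B) = 124 + 155 = 279)
(b(-39) + 347571)*(-344197 - 210124) = (279 + 347571)*(-344197 - 210124) = 347850*(-554321) = -192820559850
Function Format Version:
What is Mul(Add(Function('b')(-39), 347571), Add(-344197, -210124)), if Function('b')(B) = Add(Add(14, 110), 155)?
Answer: -192820559850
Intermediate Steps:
Function('b')(B) = 279 (Function('b')(B) = Add(124, 155) = 279)
Mul(Add(Function('b')(-39), 347571), Add(-344197, -210124)) = Mul(Add(279, 347571), Add(-344197, -210124)) = Mul(347850, -554321) = -192820559850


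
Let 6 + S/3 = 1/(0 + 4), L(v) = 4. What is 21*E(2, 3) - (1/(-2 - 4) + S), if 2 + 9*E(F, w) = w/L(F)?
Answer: 29/2 ≈ 14.500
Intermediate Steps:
S = -69/4 (S = -18 + 3/(0 + 4) = -18 + 3/4 = -18 + 3*(¼) = -18 + ¾ = -69/4 ≈ -17.250)
E(F, w) = -2/9 + w/36 (E(F, w) = -2/9 + (w/4)/9 = -2/9 + w/36)
21*E(2, 3) - (1/(-2 - 4) + S) = 21*(-2/9 + (1/36)*3) - (1/(-2 - 4) - 69/4) = 21*(-2/9 + 1/12) - (1/(-6) - 69/4) = 21*(-5/36) - (-⅙ - 69/4) = -35/12 - 1*(-209/12) = -35/12 + 209/12 = 29/2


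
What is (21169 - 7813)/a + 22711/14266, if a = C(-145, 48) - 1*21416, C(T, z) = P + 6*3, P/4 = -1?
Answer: 16418007/16962274 ≈ 0.96791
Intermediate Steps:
P = -4 (P = 4*(-1) = -4)
C(T, z) = 14 (C(T, z) = -4 + 6*3 = -4 + 18 = 14)
a = -21402 (a = 14 - 1*21416 = 14 - 21416 = -21402)
(21169 - 7813)/a + 22711/14266 = (21169 - 7813)/(-21402) + 22711/14266 = 13356*(-1/21402) + 22711*(1/14266) = -742/1189 + 22711/14266 = 16418007/16962274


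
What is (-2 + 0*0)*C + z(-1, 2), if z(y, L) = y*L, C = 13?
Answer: -28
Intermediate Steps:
z(y, L) = L*y
(-2 + 0*0)*C + z(-1, 2) = (-2 + 0*0)*13 + 2*(-1) = (-2 + 0)*13 - 2 = -2*13 - 2 = -26 - 2 = -28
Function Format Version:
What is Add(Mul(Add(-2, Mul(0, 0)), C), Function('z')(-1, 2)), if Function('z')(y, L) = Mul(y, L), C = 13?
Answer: -28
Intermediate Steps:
Function('z')(y, L) = Mul(L, y)
Add(Mul(Add(-2, Mul(0, 0)), C), Function('z')(-1, 2)) = Add(Mul(Add(-2, Mul(0, 0)), 13), Mul(2, -1)) = Add(Mul(Add(-2, 0), 13), -2) = Add(Mul(-2, 13), -2) = Add(-26, -2) = -28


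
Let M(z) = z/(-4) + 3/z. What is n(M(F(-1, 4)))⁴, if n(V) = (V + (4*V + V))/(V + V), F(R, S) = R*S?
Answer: 81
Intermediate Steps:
M(z) = 3/z - z/4 (M(z) = z*(-¼) + 3/z = -z/4 + 3/z = 3/z - z/4)
n(V) = 3 (n(V) = (V + 5*V)/((2*V)) = (6*V)*(1/(2*V)) = 3)
n(M(F(-1, 4)))⁴ = 3⁴ = 81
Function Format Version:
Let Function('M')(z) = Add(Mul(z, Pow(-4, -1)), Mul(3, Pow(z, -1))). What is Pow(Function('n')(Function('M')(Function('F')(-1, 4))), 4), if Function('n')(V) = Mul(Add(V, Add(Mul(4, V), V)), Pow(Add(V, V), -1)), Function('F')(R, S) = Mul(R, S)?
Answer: 81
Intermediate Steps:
Function('M')(z) = Add(Mul(3, Pow(z, -1)), Mul(Rational(-1, 4), z)) (Function('M')(z) = Add(Mul(z, Rational(-1, 4)), Mul(3, Pow(z, -1))) = Add(Mul(Rational(-1, 4), z), Mul(3, Pow(z, -1))) = Add(Mul(3, Pow(z, -1)), Mul(Rational(-1, 4), z)))
Function('n')(V) = 3 (Function('n')(V) = Mul(Add(V, Mul(5, V)), Pow(Mul(2, V), -1)) = Mul(Mul(6, V), Mul(Rational(1, 2), Pow(V, -1))) = 3)
Pow(Function('n')(Function('M')(Function('F')(-1, 4))), 4) = Pow(3, 4) = 81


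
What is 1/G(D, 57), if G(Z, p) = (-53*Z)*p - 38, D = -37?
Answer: 1/111739 ≈ 8.9494e-6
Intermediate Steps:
G(Z, p) = -38 - 53*Z*p (G(Z, p) = -53*Z*p - 38 = -38 - 53*Z*p)
1/G(D, 57) = 1/(-38 - 53*(-37)*57) = 1/(-38 + 111777) = 1/111739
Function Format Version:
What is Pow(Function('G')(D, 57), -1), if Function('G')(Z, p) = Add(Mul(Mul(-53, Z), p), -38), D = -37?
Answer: Rational(1, 111739) ≈ 8.9494e-6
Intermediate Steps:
Function('G')(Z, p) = Add(-38, Mul(-53, Z, p)) (Function('G')(Z, p) = Add(Mul(-53, Z, p), -38) = Add(-38, Mul(-53, Z, p)))
Pow(Function('G')(D, 57), -1) = Pow(Add(-38, Mul(-53, -37, 57)), -1) = Pow(Add(-38, 111777), -1) = Pow(111739, -1) = Rational(1, 111739)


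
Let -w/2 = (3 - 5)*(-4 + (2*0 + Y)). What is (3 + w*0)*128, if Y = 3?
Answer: 384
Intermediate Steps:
w = -4 (w = -2*(3 - 5)*(-4 + (2*0 + 3)) = -(-4)*(-4 + (0 + 3)) = -(-4)*(-4 + 3) = -(-4)*(-1) = -2*2 = -4)
(3 + w*0)*128 = (3 - 4*0)*128 = (3 + 0)*128 = 3*128 = 384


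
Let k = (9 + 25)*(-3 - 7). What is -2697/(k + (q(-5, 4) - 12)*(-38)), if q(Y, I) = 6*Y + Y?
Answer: -899/482 ≈ -1.8651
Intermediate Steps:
q(Y, I) = 7*Y
k = -340 (k = 34*(-10) = -340)
-2697/(k + (q(-5, 4) - 12)*(-38)) = -2697/(-340 + (7*(-5) - 12)*(-38)) = -2697/(-340 + (-35 - 12)*(-38)) = -2697/(-340 - 47*(-38)) = -2697/(-340 + 1786) = -2697/1446 = -2697*1/1446 = -899/482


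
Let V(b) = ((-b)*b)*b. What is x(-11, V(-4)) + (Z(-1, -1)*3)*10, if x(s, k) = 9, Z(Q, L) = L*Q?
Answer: 39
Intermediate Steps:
V(b) = -b³ (V(b) = (-b²)*b = -b³)
x(-11, V(-4)) + (Z(-1, -1)*3)*10 = 9 + (-1*(-1)*3)*10 = 9 + (1*3)*10 = 9 + 3*10 = 9 + 30 = 39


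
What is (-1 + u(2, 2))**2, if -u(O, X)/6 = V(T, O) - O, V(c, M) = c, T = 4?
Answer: 169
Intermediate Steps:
u(O, X) = -24 + 6*O (u(O, X) = -6*(4 - O) = -24 + 6*O)
(-1 + u(2, 2))**2 = (-1 + (-24 + 6*2))**2 = (-1 + (-24 + 12))**2 = (-1 - 12)**2 = (-13)**2 = 169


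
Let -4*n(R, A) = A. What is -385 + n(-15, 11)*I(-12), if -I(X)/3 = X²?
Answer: 803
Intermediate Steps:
n(R, A) = -A/4
I(X) = -3*X²
-385 + n(-15, 11)*I(-12) = -385 + (-¼*11)*(-3*(-12)²) = -385 - (-33)*144/4 = -385 - 11/4*(-432) = -385 + 1188 = 803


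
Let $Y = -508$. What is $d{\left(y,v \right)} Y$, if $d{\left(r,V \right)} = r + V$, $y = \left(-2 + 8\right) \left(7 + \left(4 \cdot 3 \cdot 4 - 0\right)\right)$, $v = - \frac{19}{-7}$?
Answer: $- \frac{1183132}{7} \approx -1.6902 \cdot 10^{5}$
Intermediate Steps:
$v = \frac{19}{7}$ ($v = \left(-19\right) \left(- \frac{1}{7}\right) = \frac{19}{7} \approx 2.7143$)
$y = 330$ ($y = 6 \left(7 + \left(4 \cdot 12 + \left(-1 + 1\right)\right)\right) = 6 \left(7 + \left(48 + 0\right)\right) = 6 \left(7 + 48\right) = 6 \cdot 55 = 330$)
$d{\left(r,V \right)} = V + r$
$d{\left(y,v \right)} Y = \left(\frac{19}{7} + 330\right) \left(-508\right) = \frac{2329}{7} \left(-508\right) = - \frac{1183132}{7}$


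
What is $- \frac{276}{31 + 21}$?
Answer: $- \frac{69}{13} \approx -5.3077$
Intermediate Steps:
$- \frac{276}{31 + 21} = - \frac{276}{52} = \left(-276\right) \frac{1}{52} = - \frac{69}{13}$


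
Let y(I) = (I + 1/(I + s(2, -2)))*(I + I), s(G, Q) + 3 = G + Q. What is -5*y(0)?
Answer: 0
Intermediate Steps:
s(G, Q) = -3 + G + Q (s(G, Q) = -3 + (G + Q) = -3 + G + Q)
y(I) = 2*I*(I + 1/(-3 + I)) (y(I) = (I + 1/(I + (-3 + 2 - 2)))*(I + I) = (I + 1/(I - 3))*(2*I) = (I + 1/(-3 + I))*(2*I) = 2*I*(I + 1/(-3 + I)))
-5*y(0) = -10*0*(1 + 0² - 3*0)/(-3 + 0) = -10*0*(1 + 0 + 0)/(-3) = -10*0*(-1)/3 = -5*0 = 0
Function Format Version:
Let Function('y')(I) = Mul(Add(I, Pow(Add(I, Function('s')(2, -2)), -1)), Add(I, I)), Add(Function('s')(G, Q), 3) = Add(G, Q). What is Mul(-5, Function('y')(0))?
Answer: 0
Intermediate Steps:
Function('s')(G, Q) = Add(-3, G, Q) (Function('s')(G, Q) = Add(-3, Add(G, Q)) = Add(-3, G, Q))
Function('y')(I) = Mul(2, I, Add(I, Pow(Add(-3, I), -1))) (Function('y')(I) = Mul(Add(I, Pow(Add(I, Add(-3, 2, -2)), -1)), Add(I, I)) = Mul(Add(I, Pow(Add(I, -3), -1)), Mul(2, I)) = Mul(Add(I, Pow(Add(-3, I), -1)), Mul(2, I)) = Mul(2, I, Add(I, Pow(Add(-3, I), -1))))
Mul(-5, Function('y')(0)) = Mul(-5, Mul(2, 0, Pow(Add(-3, 0), -1), Add(1, Pow(0, 2), Mul(-3, 0)))) = Mul(-5, Mul(2, 0, Pow(-3, -1), Add(1, 0, 0))) = Mul(-5, Mul(2, 0, Rational(-1, 3), 1)) = Mul(-5, 0) = 0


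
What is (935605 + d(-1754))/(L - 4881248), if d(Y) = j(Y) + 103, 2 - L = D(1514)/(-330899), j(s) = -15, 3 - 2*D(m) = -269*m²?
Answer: -619239756014/3229782239581 ≈ -0.19173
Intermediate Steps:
D(m) = 3/2 + 269*m²/2 (D(m) = 3/2 - (-269)*m²/2 = 3/2 + 269*m²/2)
L = 617924323/661798 (L = 2 - (3/2 + (269/2)*1514²)/(-330899) = 2 - (3/2 + (269/2)*2292196)*(-1)/330899 = 2 - (3/2 + 308300362)*(-1)/330899 = 2 - 616600727*(-1)/(2*330899) = 2 - 1*(-616600727/661798) = 2 + 616600727/661798 = 617924323/661798 ≈ 933.71)
d(Y) = 88 (d(Y) = -15 + 103 = 88)
(935605 + d(-1754))/(L - 4881248) = (935605 + 88)/(617924323/661798 - 4881248) = 935693/(-3229782239581/661798) = 935693*(-661798/3229782239581) = -619239756014/3229782239581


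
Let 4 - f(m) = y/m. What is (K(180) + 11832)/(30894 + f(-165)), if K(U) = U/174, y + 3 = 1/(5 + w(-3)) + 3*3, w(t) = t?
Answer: 113242140/295694237 ≈ 0.38297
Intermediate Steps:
y = 13/2 (y = -3 + (1/(5 - 3) + 3*3) = -3 + (1/2 + 9) = -3 + 19/2 = 13/2 ≈ 6.5000)
K(U) = U/174 (K(U) = U*(1/174) = U/174)
f(m) = 4 - 13/(2*m)
(K(180) + 11832)/(30894 + f(-165)) = ((1/174)*180 + 11832)/(30894 + (4 - 13/2/(-165))) = (30/29 + 11832)/(30894 + (4 - 13/2*(-1/165))) = 343158/(29*(30894 + (4 + 13/330))) = 343158/(29*(30894 + 1333/330)) = 343158/(29*(10196353/330)) = (343158/29)*(330/10196353) = 113242140/295694237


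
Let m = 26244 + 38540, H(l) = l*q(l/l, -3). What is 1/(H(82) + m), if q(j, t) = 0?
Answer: 1/64784 ≈ 1.5436e-5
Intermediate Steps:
H(l) = 0 (H(l) = l*0 = 0)
m = 64784
1/(H(82) + m) = 1/(0 + 64784) = 1/64784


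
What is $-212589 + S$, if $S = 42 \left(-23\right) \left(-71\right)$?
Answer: $-144003$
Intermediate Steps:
$S = 68586$ ($S = \left(-966\right) \left(-71\right) = 68586$)
$-212589 + S = -212589 + 68586 = -144003$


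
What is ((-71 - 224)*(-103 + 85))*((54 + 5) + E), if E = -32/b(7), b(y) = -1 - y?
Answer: 334530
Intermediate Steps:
E = 4 (E = -32/(-1 - 1*7) = -32/(-1 - 7) = -32/(-8) = -32*(-⅛) = 4)
((-71 - 224)*(-103 + 85))*((54 + 5) + E) = ((-71 - 224)*(-103 + 85))*((54 + 5) + 4) = (-295*(-18))*(59 + 4) = 5310*63 = 334530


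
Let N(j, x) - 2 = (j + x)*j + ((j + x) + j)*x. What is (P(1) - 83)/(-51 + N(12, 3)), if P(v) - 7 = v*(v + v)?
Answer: -37/106 ≈ -0.34906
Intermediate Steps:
P(v) = 7 + 2*v² (P(v) = 7 + v*(v + v) = 7 + v*(2*v) = 7 + 2*v²)
N(j, x) = 2 + j*(j + x) + x*(x + 2*j) (N(j, x) = 2 + ((j + x)*j + ((j + x) + j)*x) = 2 + (j*(j + x) + (x + 2*j)*x) = 2 + (j*(j + x) + x*(x + 2*j)) = 2 + j*(j + x) + x*(x + 2*j))
(P(1) - 83)/(-51 + N(12, 3)) = ((7 + 2*1²) - 83)/(-51 + (2 + 12² + 3² + 3*12*3)) = ((7 + 2*1) - 83)/(-51 + (2 + 144 + 9 + 108)) = ((7 + 2) - 83)/(-51 + 263) = (9 - 83)/212 = -74*1/212 = -37/106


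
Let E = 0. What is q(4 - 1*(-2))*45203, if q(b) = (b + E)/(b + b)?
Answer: 45203/2 ≈ 22602.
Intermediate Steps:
q(b) = ½ (q(b) = (b + 0)/(b + b) = b/((2*b)) = b*(1/(2*b)) = ½)
q(4 - 1*(-2))*45203 = (½)*45203 = 45203/2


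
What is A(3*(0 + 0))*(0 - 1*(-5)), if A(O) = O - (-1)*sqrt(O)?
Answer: 0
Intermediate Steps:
A(O) = O + sqrt(O)
A(3*(0 + 0))*(0 - 1*(-5)) = (3*(0 + 0) + sqrt(3*(0 + 0)))*(0 - 1*(-5)) = (3*0 + sqrt(3*0))*(0 + 5) = (0 + sqrt(0))*5 = (0 + 0)*5 = 0*5 = 0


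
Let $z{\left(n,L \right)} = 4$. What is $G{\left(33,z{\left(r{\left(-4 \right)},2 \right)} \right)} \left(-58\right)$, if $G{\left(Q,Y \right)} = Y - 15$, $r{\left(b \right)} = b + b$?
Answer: $638$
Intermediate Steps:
$r{\left(b \right)} = 2 b$
$G{\left(Q,Y \right)} = -15 + Y$ ($G{\left(Q,Y \right)} = Y - 15 = -15 + Y$)
$G{\left(33,z{\left(r{\left(-4 \right)},2 \right)} \right)} \left(-58\right) = \left(-15 + 4\right) \left(-58\right) = \left(-11\right) \left(-58\right) = 638$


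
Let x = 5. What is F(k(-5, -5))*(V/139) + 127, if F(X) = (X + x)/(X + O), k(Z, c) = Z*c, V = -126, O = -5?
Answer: 17464/139 ≈ 125.64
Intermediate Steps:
F(X) = (5 + X)/(-5 + X) (F(X) = (X + 5)/(X - 5) = (5 + X)/(-5 + X))
F(k(-5, -5))*(V/139) + 127 = ((5 - 5*(-5))/(-5 - 5*(-5)))*(-126/139) + 127 = ((5 + 25)/(-5 + 25))*(-126*1/139) + 127 = (30/20)*(-126/139) + 127 = ((1/20)*30)*(-126/139) + 127 = (3/2)*(-126/139) + 127 = -189/139 + 127 = 17464/139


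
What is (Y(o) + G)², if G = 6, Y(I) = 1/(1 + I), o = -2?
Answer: 25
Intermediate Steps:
(Y(o) + G)² = (1/(1 - 2) + 6)² = (1/(-1) + 6)² = (-1 + 6)² = 5² = 25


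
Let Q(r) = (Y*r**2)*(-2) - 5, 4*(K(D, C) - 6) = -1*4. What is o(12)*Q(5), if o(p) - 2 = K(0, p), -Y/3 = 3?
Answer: 3115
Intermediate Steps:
Y = -9 (Y = -3*3 = -9)
K(D, C) = 5 (K(D, C) = 6 + (-1*4)/4 = 6 + (1/4)*(-4) = 6 - 1 = 5)
o(p) = 7 (o(p) = 2 + 5 = 7)
Q(r) = -5 + 18*r**2 (Q(r) = -9*r**2*(-2) - 5 = 18*r**2 - 5 = -5 + 18*r**2)
o(12)*Q(5) = 7*(-5 + 18*5**2) = 7*(-5 + 18*25) = 7*(-5 + 450) = 7*445 = 3115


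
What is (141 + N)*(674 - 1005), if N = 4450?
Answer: -1519621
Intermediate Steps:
(141 + N)*(674 - 1005) = (141 + 4450)*(674 - 1005) = 4591*(-331) = -1519621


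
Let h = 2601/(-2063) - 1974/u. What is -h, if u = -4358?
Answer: 3631398/4495277 ≈ 0.80783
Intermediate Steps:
h = -3631398/4495277 (h = 2601/(-2063) - 1974/(-4358) = 2601*(-1/2063) - 1974*(-1/4358) = -2601/2063 + 987/2179 = -3631398/4495277 ≈ -0.80783)
-h = -1*(-3631398/4495277) = 3631398/4495277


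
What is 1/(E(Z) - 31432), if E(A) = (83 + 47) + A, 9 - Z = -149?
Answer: -1/31144 ≈ -3.2109e-5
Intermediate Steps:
Z = 158 (Z = 9 - 1*(-149) = 9 + 149 = 158)
E(A) = 130 + A
1/(E(Z) - 31432) = 1/((130 + 158) - 31432) = 1/(288 - 31432) = 1/(-31144) = -1/31144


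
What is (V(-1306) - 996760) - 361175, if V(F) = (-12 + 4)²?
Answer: -1357871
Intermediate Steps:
V(F) = 64 (V(F) = (-8)² = 64)
(V(-1306) - 996760) - 361175 = (64 - 996760) - 361175 = -996696 - 361175 = -1357871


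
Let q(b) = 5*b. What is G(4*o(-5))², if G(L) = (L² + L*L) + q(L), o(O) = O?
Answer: 490000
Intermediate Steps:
G(L) = 2*L² + 5*L (G(L) = (L² + L*L) + 5*L = (L² + L²) + 5*L = 2*L² + 5*L)
G(4*o(-5))² = ((4*(-5))*(5 + 2*(4*(-5))))² = (-20*(5 + 2*(-20)))² = (-20*(5 - 40))² = (-20*(-35))² = 700² = 490000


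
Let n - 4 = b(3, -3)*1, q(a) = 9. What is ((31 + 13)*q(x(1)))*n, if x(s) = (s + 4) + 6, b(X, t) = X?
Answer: 2772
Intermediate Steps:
x(s) = 10 + s (x(s) = (4 + s) + 6 = 10 + s)
n = 7 (n = 4 + 3*1 = 4 + 3 = 7)
((31 + 13)*q(x(1)))*n = ((31 + 13)*9)*7 = (44*9)*7 = 396*7 = 2772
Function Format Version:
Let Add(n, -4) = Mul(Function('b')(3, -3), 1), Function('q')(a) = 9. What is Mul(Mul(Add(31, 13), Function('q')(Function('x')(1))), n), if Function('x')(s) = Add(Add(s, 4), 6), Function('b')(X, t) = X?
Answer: 2772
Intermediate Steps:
Function('x')(s) = Add(10, s) (Function('x')(s) = Add(Add(4, s), 6) = Add(10, s))
n = 7 (n = Add(4, Mul(3, 1)) = Add(4, 3) = 7)
Mul(Mul(Add(31, 13), Function('q')(Function('x')(1))), n) = Mul(Mul(Add(31, 13), 9), 7) = Mul(Mul(44, 9), 7) = Mul(396, 7) = 2772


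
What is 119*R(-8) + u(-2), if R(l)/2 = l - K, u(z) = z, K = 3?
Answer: -2620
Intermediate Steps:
R(l) = -6 + 2*l (R(l) = 2*(l - 1*3) = 2*(l - 3) = 2*(-3 + l) = -6 + 2*l)
119*R(-8) + u(-2) = 119*(-6 + 2*(-8)) - 2 = 119*(-6 - 16) - 2 = 119*(-22) - 2 = -2618 - 2 = -2620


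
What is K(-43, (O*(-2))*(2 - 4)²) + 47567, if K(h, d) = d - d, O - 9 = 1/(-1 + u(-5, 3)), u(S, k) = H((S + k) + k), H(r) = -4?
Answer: 47567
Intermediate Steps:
u(S, k) = -4
O = 44/5 (O = 9 + 1/(-1 - 4) = 9 + 1/(-5) = 9 - ⅕ = 44/5 ≈ 8.8000)
K(h, d) = 0
K(-43, (O*(-2))*(2 - 4)²) + 47567 = 0 + 47567 = 47567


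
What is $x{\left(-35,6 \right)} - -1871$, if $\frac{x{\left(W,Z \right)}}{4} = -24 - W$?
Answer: $1915$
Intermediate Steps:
$x{\left(W,Z \right)} = -96 - 4 W$ ($x{\left(W,Z \right)} = 4 \left(-24 - W\right) = -96 - 4 W$)
$x{\left(-35,6 \right)} - -1871 = \left(-96 - -140\right) - -1871 = \left(-96 + 140\right) + 1871 = 44 + 1871 = 1915$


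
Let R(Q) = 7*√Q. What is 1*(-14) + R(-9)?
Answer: -14 + 21*I ≈ -14.0 + 21.0*I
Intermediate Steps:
1*(-14) + R(-9) = 1*(-14) + 7*√(-9) = -14 + 7*(3*I) = -14 + 21*I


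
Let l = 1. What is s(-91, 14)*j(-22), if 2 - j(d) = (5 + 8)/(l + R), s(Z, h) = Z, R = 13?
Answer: -195/2 ≈ -97.500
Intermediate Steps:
j(d) = 15/14 (j(d) = 2 - (5 + 8)/(1 + 13) = 2 - 13/14 = 15/14)
s(-91, 14)*j(-22) = -91*15/14 = -195/2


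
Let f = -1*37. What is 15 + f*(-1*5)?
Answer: 200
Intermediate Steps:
f = -37
15 + f*(-1*5) = 15 - (-37)*5 = 15 - 37*(-5) = 15 + 185 = 200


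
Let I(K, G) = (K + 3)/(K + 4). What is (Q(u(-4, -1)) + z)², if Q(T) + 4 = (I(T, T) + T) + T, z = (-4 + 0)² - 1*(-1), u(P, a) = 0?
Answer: 3025/16 ≈ 189.06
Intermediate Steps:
I(K, G) = (3 + K)/(4 + K)
z = 17 (z = (-4)² + 1 = 16 + 1 = 17)
Q(T) = -4 + 2*T + (3 + T)/(4 + T) (Q(T) = -4 + (((3 + T)/(4 + T) + T) + T) = -4 + ((T + (3 + T)/(4 + T)) + T) = -4 + (2*T + (3 + T)/(4 + T)) = -4 + 2*T + (3 + T)/(4 + T))
(Q(u(-4, -1)) + z)² = ((-13 + 2*0² + 5*0)/(4 + 0) + 17)² = ((-13 + 2*0 + 0)/4 + 17)² = ((-13 + 0 + 0)/4 + 17)² = ((¼)*(-13) + 17)² = (-13/4 + 17)² = (55/4)² = 3025/16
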